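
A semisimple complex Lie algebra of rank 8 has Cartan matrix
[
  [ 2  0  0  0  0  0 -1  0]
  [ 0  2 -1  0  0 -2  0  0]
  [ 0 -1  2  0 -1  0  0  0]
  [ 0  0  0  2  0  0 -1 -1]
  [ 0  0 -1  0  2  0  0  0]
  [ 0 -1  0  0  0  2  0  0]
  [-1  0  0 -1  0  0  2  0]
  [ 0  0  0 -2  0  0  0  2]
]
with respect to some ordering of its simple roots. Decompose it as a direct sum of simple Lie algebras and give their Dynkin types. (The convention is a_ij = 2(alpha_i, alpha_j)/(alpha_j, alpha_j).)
The diagram associated to this matrix has two connected components: the simple roots {alpha_2, alpha_3, alpha_5, alpha_6} form a chain of 4 nodes with a double edge at one end; the terminal node there is the unique short simple root (B_4), and {alpha_1, alpha_4, alpha_7, alpha_8} form a chain of 4 nodes with a double edge at one end; the terminal node there is the unique long simple root (C_4). A semisimple Lie algebra decomposes uniquely as the direct sum of simple ideals, one per connected component of its Dynkin diagram, so g ≅ B_4 ⊕ C_4 (dimension 36 + 36 = 72).

B_4 + C_4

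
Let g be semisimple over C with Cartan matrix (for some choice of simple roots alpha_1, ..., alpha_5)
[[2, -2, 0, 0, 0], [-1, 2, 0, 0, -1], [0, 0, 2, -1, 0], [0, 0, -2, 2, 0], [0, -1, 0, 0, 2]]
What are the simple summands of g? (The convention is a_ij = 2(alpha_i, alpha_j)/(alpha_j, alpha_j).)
B_2 ⊕ C_3

The diagram associated to this matrix has two connected components: the simple roots {alpha_3, alpha_4} form a chain of 2 nodes with a double edge at one end; the terminal node there is the unique short simple root (B_2), and {alpha_1, alpha_2, alpha_5} form a chain of 3 nodes with a double edge at one end; the terminal node there is the unique long simple root (C_3). A semisimple Lie algebra decomposes uniquely as the direct sum of simple ideals, one per connected component of its Dynkin diagram, so g ≅ B_2 ⊕ C_3 (dimension 10 + 21 = 31).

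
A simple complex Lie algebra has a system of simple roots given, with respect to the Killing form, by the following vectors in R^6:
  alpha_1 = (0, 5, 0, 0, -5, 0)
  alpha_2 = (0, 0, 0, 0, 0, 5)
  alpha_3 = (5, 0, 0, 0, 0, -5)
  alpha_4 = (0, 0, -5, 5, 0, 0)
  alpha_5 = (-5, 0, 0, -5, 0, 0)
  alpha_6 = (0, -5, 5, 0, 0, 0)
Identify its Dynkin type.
Compute the Cartan integers a_ij = 2(alpha_i, alpha_j)/(alpha_j, alpha_j); the resulting 6x6 Cartan matrix is
[[2, 0, 0, 0, 0, -1], [0, 2, -1, 0, 0, 0], [0, -2, 2, 0, -1, 0], [0, 0, 0, 2, -1, -1], [0, 0, -1, -1, 2, 0], [-1, 0, 0, -1, 0, 2]].
The roots have two lengths (squared-length ratio 2:1); the short ones are alpha_{2}. The associated Dynkin diagram is a chain of 6 nodes with a double edge at one end; the terminal node there is the unique short simple root (B_6), so the type is B_6 (the algebra so(13)).

B_6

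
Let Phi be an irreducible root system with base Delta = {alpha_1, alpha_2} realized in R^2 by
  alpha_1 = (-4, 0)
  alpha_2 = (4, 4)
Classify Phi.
Compute the Cartan integers a_ij = 2(alpha_i, alpha_j)/(alpha_j, alpha_j); the resulting 2x2 Cartan matrix is
[[2, -1], [-2, 2]].
The roots have two lengths (squared-length ratio 2:1); the short ones are alpha_{1}. The associated Dynkin diagram is a chain of 2 nodes with a double edge at one end; the terminal node there is the unique short simple root (B_2), so the type is B_2 (the algebra so(5)).

B_2 (so(5))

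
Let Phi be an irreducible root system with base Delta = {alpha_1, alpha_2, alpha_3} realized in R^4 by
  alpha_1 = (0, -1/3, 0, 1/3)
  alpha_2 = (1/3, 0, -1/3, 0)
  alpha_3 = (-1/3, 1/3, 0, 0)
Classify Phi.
Compute the Cartan integers a_ij = 2(alpha_i, alpha_j)/(alpha_j, alpha_j); the resulting 3x3 Cartan matrix is
[[2, 0, -1], [0, 2, -1], [-1, -1, 2]].
All simple roots have the same length, so the diagram is simply laced. The associated Dynkin diagram is a chain of 3 nodes with single edges (A_3), so the type is A_3 (the algebra sl(4)).

A3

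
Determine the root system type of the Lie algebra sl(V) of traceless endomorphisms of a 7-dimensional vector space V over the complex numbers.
This is sl(7), which has dimension 7^2 - 1 = 48 and rank 7 - 1 = 6 (a Cartan subalgebra is the diagonal traceless matrices). In the classification of classical Lie algebras, the special linear algebra sl(n+1) has type A_n; here n = 6, so the Dynkin diagram is a chain of 6 nodes with single edges (A_6). Hence the type is A_6.

A6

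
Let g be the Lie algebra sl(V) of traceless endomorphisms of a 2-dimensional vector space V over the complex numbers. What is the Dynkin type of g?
This is sl(2), which has dimension 2^2 - 1 = 3 and rank 2 - 1 = 1 (a Cartan subalgebra is the diagonal traceless matrices). In the classification of classical Lie algebras, the special linear algebra sl(n+1) has type A_n; here n = 1, so the Dynkin diagram is a chain of 1 nodes with single edges (A_1). Hence the type is A_1.

A1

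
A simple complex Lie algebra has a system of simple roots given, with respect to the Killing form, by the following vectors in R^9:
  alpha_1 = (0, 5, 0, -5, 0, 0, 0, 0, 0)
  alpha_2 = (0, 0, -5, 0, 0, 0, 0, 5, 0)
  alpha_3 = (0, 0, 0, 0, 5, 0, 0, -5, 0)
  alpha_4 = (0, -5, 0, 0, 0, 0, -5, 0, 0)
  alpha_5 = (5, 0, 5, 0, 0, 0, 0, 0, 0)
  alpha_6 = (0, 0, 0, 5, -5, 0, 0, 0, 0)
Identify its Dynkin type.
A6

Compute the Cartan integers a_ij = 2(alpha_i, alpha_j)/(alpha_j, alpha_j); the resulting 6x6 Cartan matrix is
[[2, 0, 0, -1, 0, -1], [0, 2, -1, 0, -1, 0], [0, -1, 2, 0, 0, -1], [-1, 0, 0, 2, 0, 0], [0, -1, 0, 0, 2, 0], [-1, 0, -1, 0, 0, 2]].
All simple roots have the same length, so the diagram is simply laced. The associated Dynkin diagram is a chain of 6 nodes with single edges (A_6), so the type is A_6 (the algebra sl(7)).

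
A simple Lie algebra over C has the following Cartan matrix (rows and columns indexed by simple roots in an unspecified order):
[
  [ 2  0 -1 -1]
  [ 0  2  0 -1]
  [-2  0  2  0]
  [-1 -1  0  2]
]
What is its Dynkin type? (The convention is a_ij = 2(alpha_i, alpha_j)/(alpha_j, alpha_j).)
C4

The matrix has rank 4 with 2's on the diagonal. Reading the off-diagonal entries as Dynkin edges (a single edge where a_ij = a_ji = -1; a double or triple edge where a_ij * a_ji = 2 or 3), the diagram is a chain of 4 nodes with a double edge at one end; the terminal node there is the unique long simple root (C_4). One simple-root ordering that puts it in standard form is (alpha_2, alpha_4, alpha_1, alpha_3). So the algebra is type C_4, i.e. sp(8).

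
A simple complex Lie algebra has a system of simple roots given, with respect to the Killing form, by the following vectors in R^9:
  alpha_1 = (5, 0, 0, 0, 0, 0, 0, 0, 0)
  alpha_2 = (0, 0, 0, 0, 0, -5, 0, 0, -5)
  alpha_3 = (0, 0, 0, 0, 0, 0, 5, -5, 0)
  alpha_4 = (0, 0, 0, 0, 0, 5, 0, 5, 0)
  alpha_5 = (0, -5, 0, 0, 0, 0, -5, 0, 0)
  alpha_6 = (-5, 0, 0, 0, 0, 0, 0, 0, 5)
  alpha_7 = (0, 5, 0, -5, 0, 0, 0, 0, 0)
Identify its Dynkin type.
Compute the Cartan integers a_ij = 2(alpha_i, alpha_j)/(alpha_j, alpha_j); the resulting 7x7 Cartan matrix is
[[2, 0, 0, 0, 0, -1, 0], [0, 2, 0, -1, 0, -1, 0], [0, 0, 2, -1, -1, 0, 0], [0, -1, -1, 2, 0, 0, 0], [0, 0, -1, 0, 2, 0, -1], [-2, -1, 0, 0, 0, 2, 0], [0, 0, 0, 0, -1, 0, 2]].
The roots have two lengths (squared-length ratio 2:1); the short ones are alpha_{1}. The associated Dynkin diagram is a chain of 7 nodes with a double edge at one end; the terminal node there is the unique short simple root (B_7), so the type is B_7 (the algebra so(15)).

B_7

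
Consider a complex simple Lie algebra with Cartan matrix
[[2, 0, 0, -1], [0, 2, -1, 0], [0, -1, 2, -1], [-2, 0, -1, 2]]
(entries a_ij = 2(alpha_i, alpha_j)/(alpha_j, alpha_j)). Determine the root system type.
B_4 (so(9))

The matrix has rank 4 with 2's on the diagonal. Reading the off-diagonal entries as Dynkin edges (a single edge where a_ij = a_ji = -1; a double or triple edge where a_ij * a_ji = 2 or 3), the diagram is a chain of 4 nodes with a double edge at one end; the terminal node there is the unique short simple root (B_4). One simple-root ordering that puts it in standard form is (alpha_2, alpha_3, alpha_4, alpha_1). So the algebra is type B_4, i.e. so(9).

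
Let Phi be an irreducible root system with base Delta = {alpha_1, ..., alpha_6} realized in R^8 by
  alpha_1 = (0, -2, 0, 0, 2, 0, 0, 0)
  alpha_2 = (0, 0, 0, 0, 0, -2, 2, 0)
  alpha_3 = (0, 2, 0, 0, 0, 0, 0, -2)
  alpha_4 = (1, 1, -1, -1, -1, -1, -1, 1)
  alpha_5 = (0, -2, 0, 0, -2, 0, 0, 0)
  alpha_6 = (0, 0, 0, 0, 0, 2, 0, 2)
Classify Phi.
Compute the Cartan integers a_ij = 2(alpha_i, alpha_j)/(alpha_j, alpha_j); the resulting 6x6 Cartan matrix is
[[2, 0, -1, -1, 0, 0], [0, 2, 0, 0, 0, -1], [-1, 0, 2, 0, -1, -1], [-1, 0, 0, 2, 0, 0], [0, 0, -1, 0, 2, 0], [0, -1, -1, 0, 0, 2]].
All simple roots have the same length, so the diagram is simply laced. The associated Dynkin diagram is a chain of 5 nodes with one extra node attached to the third node from one end (E_6), so the type is E_6.

E_6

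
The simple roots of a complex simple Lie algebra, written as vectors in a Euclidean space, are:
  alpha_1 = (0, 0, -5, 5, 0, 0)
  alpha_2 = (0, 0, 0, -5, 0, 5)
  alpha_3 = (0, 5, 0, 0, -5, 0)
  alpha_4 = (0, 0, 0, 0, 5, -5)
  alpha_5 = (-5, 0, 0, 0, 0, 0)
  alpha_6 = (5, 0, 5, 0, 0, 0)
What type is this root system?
type B_6

Compute the Cartan integers a_ij = 2(alpha_i, alpha_j)/(alpha_j, alpha_j); the resulting 6x6 Cartan matrix is
[[2, -1, 0, 0, 0, -1], [-1, 2, 0, -1, 0, 0], [0, 0, 2, -1, 0, 0], [0, -1, -1, 2, 0, 0], [0, 0, 0, 0, 2, -1], [-1, 0, 0, 0, -2, 2]].
The roots have two lengths (squared-length ratio 2:1); the short ones are alpha_{5}. The associated Dynkin diagram is a chain of 6 nodes with a double edge at one end; the terminal node there is the unique short simple root (B_6), so the type is B_6 (the algebra so(13)).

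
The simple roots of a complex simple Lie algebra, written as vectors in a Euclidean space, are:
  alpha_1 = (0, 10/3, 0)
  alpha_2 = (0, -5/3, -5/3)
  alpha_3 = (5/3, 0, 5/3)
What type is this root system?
C3

Compute the Cartan integers a_ij = 2(alpha_i, alpha_j)/(alpha_j, alpha_j); the resulting 3x3 Cartan matrix is
[[2, -2, 0], [-1, 2, -1], [0, -1, 2]].
The roots have two lengths (squared-length ratio 2:1); the short ones are alpha_{2,3}. The associated Dynkin diagram is a chain of 3 nodes with a double edge at one end; the terminal node there is the unique long simple root (C_3), so the type is C_3 (the algebra sp(6)).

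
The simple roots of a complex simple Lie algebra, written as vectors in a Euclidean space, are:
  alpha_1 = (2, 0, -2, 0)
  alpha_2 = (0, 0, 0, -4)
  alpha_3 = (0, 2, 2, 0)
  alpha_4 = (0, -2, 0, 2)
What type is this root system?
C_4

Compute the Cartan integers a_ij = 2(alpha_i, alpha_j)/(alpha_j, alpha_j); the resulting 4x4 Cartan matrix is
[[2, 0, -1, 0], [0, 2, 0, -2], [-1, 0, 2, -1], [0, -1, -1, 2]].
The roots have two lengths (squared-length ratio 2:1); the short ones are alpha_{1,3,4}. The associated Dynkin diagram is a chain of 4 nodes with a double edge at one end; the terminal node there is the unique long simple root (C_4), so the type is C_4 (the algebra sp(8)).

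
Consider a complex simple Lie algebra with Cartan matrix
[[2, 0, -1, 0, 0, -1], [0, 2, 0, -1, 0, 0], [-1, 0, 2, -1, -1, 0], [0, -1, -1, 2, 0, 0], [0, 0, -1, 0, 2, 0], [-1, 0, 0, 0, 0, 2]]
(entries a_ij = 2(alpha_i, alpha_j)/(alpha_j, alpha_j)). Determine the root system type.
The matrix has rank 6 with 2's on the diagonal. Reading the off-diagonal entries as Dynkin edges (a single edge where a_ij = a_ji = -1; a double or triple edge where a_ij * a_ji = 2 or 3), the diagram is a chain of 5 nodes with one extra node attached to the third node from one end (E_6). One simple-root ordering that puts it in standard form is (alpha_6, alpha_5, alpha_1, alpha_3, alpha_4, alpha_2). So the algebra is type E_6.

E6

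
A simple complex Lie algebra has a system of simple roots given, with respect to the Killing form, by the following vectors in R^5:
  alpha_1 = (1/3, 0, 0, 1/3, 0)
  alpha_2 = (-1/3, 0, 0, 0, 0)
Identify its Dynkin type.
Compute the Cartan integers a_ij = 2(alpha_i, alpha_j)/(alpha_j, alpha_j); the resulting 2x2 Cartan matrix is
[[2, -2], [-1, 2]].
The roots have two lengths (squared-length ratio 2:1); the short ones are alpha_{2}. The associated Dynkin diagram is a chain of 2 nodes with a double edge at one end; the terminal node there is the unique short simple root (B_2), so the type is B_2 (the algebra so(5)).

type B_2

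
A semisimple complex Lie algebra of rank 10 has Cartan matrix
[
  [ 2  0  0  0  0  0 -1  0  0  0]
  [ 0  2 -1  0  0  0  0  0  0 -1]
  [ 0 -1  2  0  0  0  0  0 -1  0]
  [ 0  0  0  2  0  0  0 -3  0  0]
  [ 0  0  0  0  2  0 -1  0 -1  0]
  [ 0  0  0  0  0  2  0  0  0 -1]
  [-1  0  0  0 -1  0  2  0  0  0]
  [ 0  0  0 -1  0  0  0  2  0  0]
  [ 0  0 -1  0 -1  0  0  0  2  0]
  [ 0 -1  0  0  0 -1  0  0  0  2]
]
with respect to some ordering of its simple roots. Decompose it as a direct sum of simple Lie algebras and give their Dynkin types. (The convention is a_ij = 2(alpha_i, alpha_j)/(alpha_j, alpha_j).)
A_8 (sl(9)) + G_2

The diagram associated to this matrix has two connected components: the simple roots {alpha_1, alpha_2, alpha_3, alpha_5, alpha_6, alpha_7, alpha_9, alpha_10} form a chain of 8 nodes with single edges (A_8), and {alpha_4, alpha_8} form two nodes joined by a triple edge (G_2). A semisimple Lie algebra decomposes uniquely as the direct sum of simple ideals, one per connected component of its Dynkin diagram, so g ≅ A_8 ⊕ G_2 (dimension 80 + 14 = 94).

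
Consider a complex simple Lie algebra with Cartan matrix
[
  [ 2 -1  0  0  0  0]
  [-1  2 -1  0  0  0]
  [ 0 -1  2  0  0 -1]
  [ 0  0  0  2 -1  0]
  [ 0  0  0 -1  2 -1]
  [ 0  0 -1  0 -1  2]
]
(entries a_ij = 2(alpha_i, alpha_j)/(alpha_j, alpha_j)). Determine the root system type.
A_6 (sl(7))

The matrix has rank 6 with 2's on the diagonal. Reading the off-diagonal entries as Dynkin edges (a single edge where a_ij = a_ji = -1; a double or triple edge where a_ij * a_ji = 2 or 3), the diagram is a chain of 6 nodes with single edges (A_6). One simple-root ordering that puts it in standard form is (alpha_4, alpha_5, alpha_6, alpha_3, alpha_2, alpha_1). So the algebra is type A_6, i.e. sl(7).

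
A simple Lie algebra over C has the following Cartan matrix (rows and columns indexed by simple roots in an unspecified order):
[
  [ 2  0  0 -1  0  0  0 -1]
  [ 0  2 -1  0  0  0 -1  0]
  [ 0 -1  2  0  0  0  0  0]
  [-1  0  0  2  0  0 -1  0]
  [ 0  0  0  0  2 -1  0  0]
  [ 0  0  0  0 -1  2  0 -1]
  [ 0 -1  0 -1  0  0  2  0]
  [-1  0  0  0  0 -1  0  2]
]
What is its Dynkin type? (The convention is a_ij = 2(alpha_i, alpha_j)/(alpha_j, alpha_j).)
A_8

The matrix has rank 8 with 2's on the diagonal. Reading the off-diagonal entries as Dynkin edges (a single edge where a_ij = a_ji = -1; a double or triple edge where a_ij * a_ji = 2 or 3), the diagram is a chain of 8 nodes with single edges (A_8). One simple-root ordering that puts it in standard form is (alpha_5, alpha_6, alpha_8, alpha_1, alpha_4, alpha_7, alpha_2, alpha_3). So the algebra is type A_8, i.e. sl(9).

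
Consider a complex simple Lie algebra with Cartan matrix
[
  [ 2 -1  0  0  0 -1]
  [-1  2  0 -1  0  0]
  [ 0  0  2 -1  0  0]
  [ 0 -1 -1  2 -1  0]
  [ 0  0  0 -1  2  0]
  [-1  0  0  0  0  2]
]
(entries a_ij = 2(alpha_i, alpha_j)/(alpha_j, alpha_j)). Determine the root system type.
The matrix has rank 6 with 2's on the diagonal. Reading the off-diagonal entries as Dynkin edges (a single edge where a_ij = a_ji = -1; a double or triple edge where a_ij * a_ji = 2 or 3), the diagram is a chain of 4 nodes with a fork of two nodes at one end (D_6). One simple-root ordering that puts it in standard form is (alpha_6, alpha_1, alpha_2, alpha_4, alpha_3, alpha_5). So the algebra is type D_6, i.e. so(12).

D_6 (so(12))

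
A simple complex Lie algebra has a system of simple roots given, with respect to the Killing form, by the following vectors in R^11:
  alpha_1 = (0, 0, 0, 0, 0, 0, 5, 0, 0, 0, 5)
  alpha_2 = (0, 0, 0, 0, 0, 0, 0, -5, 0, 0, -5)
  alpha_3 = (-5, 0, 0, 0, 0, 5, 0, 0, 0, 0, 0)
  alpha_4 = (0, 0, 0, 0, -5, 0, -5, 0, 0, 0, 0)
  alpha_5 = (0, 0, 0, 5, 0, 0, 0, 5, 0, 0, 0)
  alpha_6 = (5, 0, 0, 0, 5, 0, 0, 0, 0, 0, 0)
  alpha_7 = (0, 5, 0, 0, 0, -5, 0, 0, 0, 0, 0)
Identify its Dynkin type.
A_7 (sl(8))

Compute the Cartan integers a_ij = 2(alpha_i, alpha_j)/(alpha_j, alpha_j); the resulting 7x7 Cartan matrix is
[[2, -1, 0, -1, 0, 0, 0], [-1, 2, 0, 0, -1, 0, 0], [0, 0, 2, 0, 0, -1, -1], [-1, 0, 0, 2, 0, -1, 0], [0, -1, 0, 0, 2, 0, 0], [0, 0, -1, -1, 0, 2, 0], [0, 0, -1, 0, 0, 0, 2]].
All simple roots have the same length, so the diagram is simply laced. The associated Dynkin diagram is a chain of 7 nodes with single edges (A_7), so the type is A_7 (the algebra sl(8)).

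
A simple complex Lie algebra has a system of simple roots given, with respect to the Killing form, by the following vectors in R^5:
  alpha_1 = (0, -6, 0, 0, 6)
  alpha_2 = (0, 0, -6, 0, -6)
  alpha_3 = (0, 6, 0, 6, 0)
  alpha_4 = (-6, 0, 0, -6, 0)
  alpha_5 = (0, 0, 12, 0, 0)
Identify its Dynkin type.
C_5 (sp(10))

Compute the Cartan integers a_ij = 2(alpha_i, alpha_j)/(alpha_j, alpha_j); the resulting 5x5 Cartan matrix is
[[2, -1, -1, 0, 0], [-1, 2, 0, 0, -1], [-1, 0, 2, -1, 0], [0, 0, -1, 2, 0], [0, -2, 0, 0, 2]].
The roots have two lengths (squared-length ratio 2:1); the short ones are alpha_{1,2,3,4}. The associated Dynkin diagram is a chain of 5 nodes with a double edge at one end; the terminal node there is the unique long simple root (C_5), so the type is C_5 (the algebra sp(10)).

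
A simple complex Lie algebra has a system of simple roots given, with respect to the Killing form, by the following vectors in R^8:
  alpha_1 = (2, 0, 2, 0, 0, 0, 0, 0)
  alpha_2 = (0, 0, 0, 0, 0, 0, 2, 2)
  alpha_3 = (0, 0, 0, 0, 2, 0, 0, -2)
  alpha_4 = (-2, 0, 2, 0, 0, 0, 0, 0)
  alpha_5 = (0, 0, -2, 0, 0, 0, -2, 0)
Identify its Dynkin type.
type D_5

Compute the Cartan integers a_ij = 2(alpha_i, alpha_j)/(alpha_j, alpha_j); the resulting 5x5 Cartan matrix is
[[2, 0, 0, 0, -1], [0, 2, -1, 0, -1], [0, -1, 2, 0, 0], [0, 0, 0, 2, -1], [-1, -1, 0, -1, 2]].
All simple roots have the same length, so the diagram is simply laced. The associated Dynkin diagram is a chain of 3 nodes with a fork of two nodes at one end (D_5), so the type is D_5 (the algebra so(10)).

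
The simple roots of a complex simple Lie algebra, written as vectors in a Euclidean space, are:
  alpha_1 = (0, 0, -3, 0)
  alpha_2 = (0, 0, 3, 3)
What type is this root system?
B_2

Compute the Cartan integers a_ij = 2(alpha_i, alpha_j)/(alpha_j, alpha_j); the resulting 2x2 Cartan matrix is
[[2, -1], [-2, 2]].
The roots have two lengths (squared-length ratio 2:1); the short ones are alpha_{1}. The associated Dynkin diagram is a chain of 2 nodes with a double edge at one end; the terminal node there is the unique short simple root (B_2), so the type is B_2 (the algebra so(5)).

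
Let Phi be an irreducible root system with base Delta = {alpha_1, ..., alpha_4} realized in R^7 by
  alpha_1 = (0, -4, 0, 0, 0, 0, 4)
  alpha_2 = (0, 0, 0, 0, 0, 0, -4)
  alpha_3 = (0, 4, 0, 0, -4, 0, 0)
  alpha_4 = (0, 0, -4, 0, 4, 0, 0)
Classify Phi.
B_4 (so(9))

Compute the Cartan integers a_ij = 2(alpha_i, alpha_j)/(alpha_j, alpha_j); the resulting 4x4 Cartan matrix is
[[2, -2, -1, 0], [-1, 2, 0, 0], [-1, 0, 2, -1], [0, 0, -1, 2]].
The roots have two lengths (squared-length ratio 2:1); the short ones are alpha_{2}. The associated Dynkin diagram is a chain of 4 nodes with a double edge at one end; the terminal node there is the unique short simple root (B_4), so the type is B_4 (the algebra so(9)).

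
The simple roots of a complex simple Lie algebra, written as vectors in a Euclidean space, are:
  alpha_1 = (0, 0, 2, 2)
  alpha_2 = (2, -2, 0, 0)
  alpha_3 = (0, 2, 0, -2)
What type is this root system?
Compute the Cartan integers a_ij = 2(alpha_i, alpha_j)/(alpha_j, alpha_j); the resulting 3x3 Cartan matrix is
[[2, 0, -1], [0, 2, -1], [-1, -1, 2]].
All simple roots have the same length, so the diagram is simply laced. The associated Dynkin diagram is a chain of 3 nodes with single edges (A_3), so the type is A_3 (the algebra sl(4)).

A_3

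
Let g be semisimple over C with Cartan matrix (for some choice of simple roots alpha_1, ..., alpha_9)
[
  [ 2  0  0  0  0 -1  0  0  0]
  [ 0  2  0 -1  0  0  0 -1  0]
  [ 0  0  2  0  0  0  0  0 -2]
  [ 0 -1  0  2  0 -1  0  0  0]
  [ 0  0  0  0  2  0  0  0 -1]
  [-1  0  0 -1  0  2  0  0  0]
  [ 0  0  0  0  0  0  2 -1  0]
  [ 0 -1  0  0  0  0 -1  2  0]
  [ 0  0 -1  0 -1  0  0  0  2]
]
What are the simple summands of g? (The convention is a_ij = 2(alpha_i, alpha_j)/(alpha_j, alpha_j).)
A6 ⊕ C3

The diagram associated to this matrix has two connected components: the simple roots {alpha_1, alpha_2, alpha_4, alpha_6, alpha_7, alpha_8} form a chain of 6 nodes with single edges (A_6), and {alpha_3, alpha_5, alpha_9} form a chain of 3 nodes with a double edge at one end; the terminal node there is the unique long simple root (C_3). A semisimple Lie algebra decomposes uniquely as the direct sum of simple ideals, one per connected component of its Dynkin diagram, so g ≅ A_6 ⊕ C_3 (dimension 48 + 21 = 69).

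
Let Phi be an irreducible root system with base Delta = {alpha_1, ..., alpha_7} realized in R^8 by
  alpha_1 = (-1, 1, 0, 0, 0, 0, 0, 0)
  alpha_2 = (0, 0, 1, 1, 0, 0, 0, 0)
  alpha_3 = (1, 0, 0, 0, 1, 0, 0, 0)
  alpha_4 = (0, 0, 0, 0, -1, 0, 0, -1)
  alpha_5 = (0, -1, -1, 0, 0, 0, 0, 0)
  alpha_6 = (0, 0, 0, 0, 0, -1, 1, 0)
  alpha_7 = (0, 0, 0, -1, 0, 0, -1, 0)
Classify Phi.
A_7

Compute the Cartan integers a_ij = 2(alpha_i, alpha_j)/(alpha_j, alpha_j); the resulting 7x7 Cartan matrix is
[[2, 0, -1, 0, -1, 0, 0], [0, 2, 0, 0, -1, 0, -1], [-1, 0, 2, -1, 0, 0, 0], [0, 0, -1, 2, 0, 0, 0], [-1, -1, 0, 0, 2, 0, 0], [0, 0, 0, 0, 0, 2, -1], [0, -1, 0, 0, 0, -1, 2]].
All simple roots have the same length, so the diagram is simply laced. The associated Dynkin diagram is a chain of 7 nodes with single edges (A_7), so the type is A_7 (the algebra sl(8)).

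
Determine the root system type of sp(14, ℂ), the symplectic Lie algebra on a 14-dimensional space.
C_7 (sp(14))

This is sp(14), which has dimension 14(14+1)/2 = 105 and rank 14/2 = 7. In the classification of classical Lie algebras, the symplectic algebra sp(2n) has type C_n; here n = 7, so the Dynkin diagram is a chain of 7 nodes with a double edge at one end; the terminal node there is the unique long simple root (C_7). Hence the type is C_7.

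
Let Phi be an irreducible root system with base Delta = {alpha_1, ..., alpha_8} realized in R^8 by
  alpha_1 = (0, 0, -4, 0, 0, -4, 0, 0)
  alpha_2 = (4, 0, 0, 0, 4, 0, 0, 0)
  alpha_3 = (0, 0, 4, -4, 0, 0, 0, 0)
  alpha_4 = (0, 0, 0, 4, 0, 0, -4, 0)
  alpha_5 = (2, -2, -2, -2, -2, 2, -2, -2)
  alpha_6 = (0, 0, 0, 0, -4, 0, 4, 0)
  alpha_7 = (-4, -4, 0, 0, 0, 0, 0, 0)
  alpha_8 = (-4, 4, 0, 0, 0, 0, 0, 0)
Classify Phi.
Compute the Cartan integers a_ij = 2(alpha_i, alpha_j)/(alpha_j, alpha_j); the resulting 8x8 Cartan matrix is
[[2, 0, -1, 0, 0, 0, 0, 0], [0, 2, 0, 0, 0, -1, -1, -1], [-1, 0, 2, -1, 0, 0, 0, 0], [0, 0, -1, 2, 0, -1, 0, 0], [0, 0, 0, 0, 2, 0, 0, -1], [0, -1, 0, -1, 0, 2, 0, 0], [0, -1, 0, 0, 0, 0, 2, 0], [0, -1, 0, 0, -1, 0, 0, 2]].
All simple roots have the same length, so the diagram is simply laced. The associated Dynkin diagram is a chain of 7 nodes with one extra node attached to the third node from one end (E_8), so the type is E_8.

type E_8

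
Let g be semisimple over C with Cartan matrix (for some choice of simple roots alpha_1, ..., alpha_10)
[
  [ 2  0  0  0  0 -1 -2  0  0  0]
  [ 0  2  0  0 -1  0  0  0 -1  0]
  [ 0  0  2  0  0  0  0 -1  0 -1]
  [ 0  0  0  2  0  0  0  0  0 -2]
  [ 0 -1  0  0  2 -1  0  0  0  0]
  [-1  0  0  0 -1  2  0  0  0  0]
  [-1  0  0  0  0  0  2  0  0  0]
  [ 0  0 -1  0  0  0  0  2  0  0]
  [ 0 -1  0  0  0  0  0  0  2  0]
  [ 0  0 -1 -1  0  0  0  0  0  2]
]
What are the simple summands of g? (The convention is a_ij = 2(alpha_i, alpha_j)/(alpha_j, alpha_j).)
B_6 + C_4

The diagram associated to this matrix has two connected components: the simple roots {alpha_1, alpha_2, alpha_5, alpha_6, alpha_7, alpha_9} form a chain of 6 nodes with a double edge at one end; the terminal node there is the unique short simple root (B_6), and {alpha_3, alpha_4, alpha_8, alpha_10} form a chain of 4 nodes with a double edge at one end; the terminal node there is the unique long simple root (C_4). A semisimple Lie algebra decomposes uniquely as the direct sum of simple ideals, one per connected component of its Dynkin diagram, so g ≅ B_6 ⊕ C_4 (dimension 78 + 36 = 114).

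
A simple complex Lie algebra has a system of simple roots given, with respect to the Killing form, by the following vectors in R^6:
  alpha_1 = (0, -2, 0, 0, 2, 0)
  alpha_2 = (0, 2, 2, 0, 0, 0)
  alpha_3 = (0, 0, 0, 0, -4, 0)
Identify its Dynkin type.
C3

Compute the Cartan integers a_ij = 2(alpha_i, alpha_j)/(alpha_j, alpha_j); the resulting 3x3 Cartan matrix is
[[2, -1, -1], [-1, 2, 0], [-2, 0, 2]].
The roots have two lengths (squared-length ratio 2:1); the short ones are alpha_{1,2}. The associated Dynkin diagram is a chain of 3 nodes with a double edge at one end; the terminal node there is the unique long simple root (C_3), so the type is C_3 (the algebra sp(6)).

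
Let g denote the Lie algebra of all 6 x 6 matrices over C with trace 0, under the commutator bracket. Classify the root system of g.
This is sl(6), which has dimension 6^2 - 1 = 35 and rank 6 - 1 = 5 (a Cartan subalgebra is the diagonal traceless matrices). In the classification of classical Lie algebras, the special linear algebra sl(n+1) has type A_n; here n = 5, so the Dynkin diagram is a chain of 5 nodes with single edges (A_5). Hence the type is A_5.

A_5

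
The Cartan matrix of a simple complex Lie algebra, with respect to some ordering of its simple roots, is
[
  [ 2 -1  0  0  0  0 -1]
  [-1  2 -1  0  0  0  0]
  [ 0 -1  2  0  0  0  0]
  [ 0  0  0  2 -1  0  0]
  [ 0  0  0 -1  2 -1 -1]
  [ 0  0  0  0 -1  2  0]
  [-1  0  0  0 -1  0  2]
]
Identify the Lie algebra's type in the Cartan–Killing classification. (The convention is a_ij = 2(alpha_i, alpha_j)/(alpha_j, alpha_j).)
type D_7

The matrix has rank 7 with 2's on the diagonal. Reading the off-diagonal entries as Dynkin edges (a single edge where a_ij = a_ji = -1; a double or triple edge where a_ij * a_ji = 2 or 3), the diagram is a chain of 5 nodes with a fork of two nodes at one end (D_7). One simple-root ordering that puts it in standard form is (alpha_3, alpha_2, alpha_1, alpha_7, alpha_5, alpha_4, alpha_6). So the algebra is type D_7, i.e. so(14).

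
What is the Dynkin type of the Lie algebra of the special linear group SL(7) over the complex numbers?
This is sl(7), which has dimension 7^2 - 1 = 48 and rank 7 - 1 = 6 (a Cartan subalgebra is the diagonal traceless matrices). In the classification of classical Lie algebras, the special linear algebra sl(n+1) has type A_n; here n = 6, so the Dynkin diagram is a chain of 6 nodes with single edges (A_6). Hence the type is A_6.

type A_6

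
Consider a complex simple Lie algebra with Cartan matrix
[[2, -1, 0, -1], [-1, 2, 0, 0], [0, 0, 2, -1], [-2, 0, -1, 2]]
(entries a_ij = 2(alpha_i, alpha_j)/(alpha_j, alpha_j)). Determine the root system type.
The matrix has rank 4 with 2's on the diagonal. Reading the off-diagonal entries as Dynkin edges (a single edge where a_ij = a_ji = -1; a double or triple edge where a_ij * a_ji = 2 or 3), the diagram is a chain of 4 nodes with a double edge between the middle two (F_4). One simple-root ordering that puts it in standard form is (alpha_3, alpha_4, alpha_1, alpha_2). So the algebra is type F_4.

F_4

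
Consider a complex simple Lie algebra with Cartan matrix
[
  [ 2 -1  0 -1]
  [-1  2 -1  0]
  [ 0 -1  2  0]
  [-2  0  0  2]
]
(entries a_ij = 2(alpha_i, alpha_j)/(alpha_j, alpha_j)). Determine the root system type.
C_4

The matrix has rank 4 with 2's on the diagonal. Reading the off-diagonal entries as Dynkin edges (a single edge where a_ij = a_ji = -1; a double or triple edge where a_ij * a_ji = 2 or 3), the diagram is a chain of 4 nodes with a double edge at one end; the terminal node there is the unique long simple root (C_4). One simple-root ordering that puts it in standard form is (alpha_3, alpha_2, alpha_1, alpha_4). So the algebra is type C_4, i.e. sp(8).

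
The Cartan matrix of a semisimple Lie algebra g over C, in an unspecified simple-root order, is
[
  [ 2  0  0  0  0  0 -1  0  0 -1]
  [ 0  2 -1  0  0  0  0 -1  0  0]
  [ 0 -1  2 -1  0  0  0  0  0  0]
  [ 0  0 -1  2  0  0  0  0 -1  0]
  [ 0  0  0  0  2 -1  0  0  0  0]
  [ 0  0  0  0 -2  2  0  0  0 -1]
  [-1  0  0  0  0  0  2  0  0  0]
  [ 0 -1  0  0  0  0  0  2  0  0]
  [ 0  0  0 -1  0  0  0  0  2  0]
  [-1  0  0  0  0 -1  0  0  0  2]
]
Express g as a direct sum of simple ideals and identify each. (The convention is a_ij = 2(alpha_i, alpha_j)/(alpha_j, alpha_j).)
A5 ⊕ B5

The diagram associated to this matrix has two connected components: the simple roots {alpha_2, alpha_3, alpha_4, alpha_8, alpha_9} form a chain of 5 nodes with single edges (A_5), and {alpha_1, alpha_5, alpha_6, alpha_7, alpha_10} form a chain of 5 nodes with a double edge at one end; the terminal node there is the unique short simple root (B_5). A semisimple Lie algebra decomposes uniquely as the direct sum of simple ideals, one per connected component of its Dynkin diagram, so g ≅ A_5 ⊕ B_5 (dimension 35 + 55 = 90).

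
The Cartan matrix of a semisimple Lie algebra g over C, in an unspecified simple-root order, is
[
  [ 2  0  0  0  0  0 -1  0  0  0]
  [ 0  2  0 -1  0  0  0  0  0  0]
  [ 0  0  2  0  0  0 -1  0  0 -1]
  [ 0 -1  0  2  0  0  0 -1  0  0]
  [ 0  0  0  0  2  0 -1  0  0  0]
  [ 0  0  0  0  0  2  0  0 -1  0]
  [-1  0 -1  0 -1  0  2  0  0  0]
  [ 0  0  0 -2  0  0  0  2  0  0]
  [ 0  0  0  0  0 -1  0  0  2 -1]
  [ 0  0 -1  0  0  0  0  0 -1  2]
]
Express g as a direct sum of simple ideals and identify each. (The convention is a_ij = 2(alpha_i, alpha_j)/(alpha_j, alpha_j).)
The diagram associated to this matrix has two connected components: the simple roots {alpha_2, alpha_4, alpha_8} form a chain of 3 nodes with a double edge at one end; the terminal node there is the unique long simple root (C_3), and {alpha_1, alpha_3, alpha_5, alpha_6, alpha_7, alpha_9, alpha_10} form a chain of 5 nodes with a fork of two nodes at one end (D_7). A semisimple Lie algebra decomposes uniquely as the direct sum of simple ideals, one per connected component of its Dynkin diagram, so g ≅ C_3 ⊕ D_7 (dimension 21 + 91 = 112).

C_3 (sp(6)) ⊕ D_7 (so(14))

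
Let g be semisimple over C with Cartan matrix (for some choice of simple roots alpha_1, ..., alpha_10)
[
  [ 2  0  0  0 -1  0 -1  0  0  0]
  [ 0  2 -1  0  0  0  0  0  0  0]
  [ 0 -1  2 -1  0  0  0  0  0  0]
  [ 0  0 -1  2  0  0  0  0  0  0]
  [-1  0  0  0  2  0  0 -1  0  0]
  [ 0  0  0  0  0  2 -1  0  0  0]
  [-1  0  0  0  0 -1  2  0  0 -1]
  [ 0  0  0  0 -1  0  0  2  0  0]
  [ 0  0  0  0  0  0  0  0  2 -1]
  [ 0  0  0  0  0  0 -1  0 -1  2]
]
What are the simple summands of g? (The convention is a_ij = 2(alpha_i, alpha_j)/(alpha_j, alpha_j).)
type A_3 ⊕ type E_7

The diagram associated to this matrix has two connected components: the simple roots {alpha_2, alpha_3, alpha_4} form a chain of 3 nodes with single edges (A_3), and {alpha_1, alpha_5, alpha_6, alpha_7, alpha_8, alpha_9, alpha_10} form a chain of 6 nodes with one extra node attached to the third node from one end (E_7). A semisimple Lie algebra decomposes uniquely as the direct sum of simple ideals, one per connected component of its Dynkin diagram, so g ≅ A_3 ⊕ E_7 (dimension 15 + 133 = 148).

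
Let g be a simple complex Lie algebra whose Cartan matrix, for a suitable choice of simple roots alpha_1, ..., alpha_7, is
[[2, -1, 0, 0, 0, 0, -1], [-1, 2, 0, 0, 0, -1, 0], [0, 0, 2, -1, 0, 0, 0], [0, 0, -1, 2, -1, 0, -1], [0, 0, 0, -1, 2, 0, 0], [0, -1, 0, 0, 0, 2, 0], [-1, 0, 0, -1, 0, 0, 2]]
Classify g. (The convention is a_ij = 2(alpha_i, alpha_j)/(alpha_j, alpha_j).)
The matrix has rank 7 with 2's on the diagonal. Reading the off-diagonal entries as Dynkin edges (a single edge where a_ij = a_ji = -1; a double or triple edge where a_ij * a_ji = 2 or 3), the diagram is a chain of 5 nodes with a fork of two nodes at one end (D_7). One simple-root ordering that puts it in standard form is (alpha_6, alpha_2, alpha_1, alpha_7, alpha_4, alpha_5, alpha_3). So the algebra is type D_7, i.e. so(14).

D_7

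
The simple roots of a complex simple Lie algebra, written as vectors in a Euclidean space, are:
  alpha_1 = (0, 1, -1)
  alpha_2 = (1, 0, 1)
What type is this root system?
Compute the Cartan integers a_ij = 2(alpha_i, alpha_j)/(alpha_j, alpha_j); the resulting 2x2 Cartan matrix is
[[2, -1], [-1, 2]].
All simple roots have the same length, so the diagram is simply laced. The associated Dynkin diagram is a chain of 2 nodes with single edges (A_2), so the type is A_2 (the algebra sl(3)).

A_2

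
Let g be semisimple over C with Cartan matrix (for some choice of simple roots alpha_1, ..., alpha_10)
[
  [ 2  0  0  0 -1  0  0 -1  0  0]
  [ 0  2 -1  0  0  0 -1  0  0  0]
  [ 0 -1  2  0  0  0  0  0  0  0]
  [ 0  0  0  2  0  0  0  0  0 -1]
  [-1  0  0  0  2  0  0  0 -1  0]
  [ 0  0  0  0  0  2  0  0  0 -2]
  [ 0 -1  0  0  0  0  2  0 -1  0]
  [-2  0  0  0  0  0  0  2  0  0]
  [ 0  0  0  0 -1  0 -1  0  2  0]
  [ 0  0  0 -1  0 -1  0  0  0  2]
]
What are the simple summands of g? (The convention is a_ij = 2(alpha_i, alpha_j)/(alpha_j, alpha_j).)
The diagram associated to this matrix has two connected components: the simple roots {alpha_4, alpha_6, alpha_10} form a chain of 3 nodes with a double edge at one end; the terminal node there is the unique long simple root (C_3), and {alpha_1, alpha_2, alpha_3, alpha_5, alpha_7, alpha_8, alpha_9} form a chain of 7 nodes with a double edge at one end; the terminal node there is the unique long simple root (C_7). A semisimple Lie algebra decomposes uniquely as the direct sum of simple ideals, one per connected component of its Dynkin diagram, so g ≅ C_3 ⊕ C_7 (dimension 21 + 105 = 126).

C_3 (sp(6)) + C_7 (sp(14))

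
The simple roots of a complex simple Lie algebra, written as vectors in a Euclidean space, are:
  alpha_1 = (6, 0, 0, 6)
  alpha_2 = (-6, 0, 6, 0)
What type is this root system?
A_2

Compute the Cartan integers a_ij = 2(alpha_i, alpha_j)/(alpha_j, alpha_j); the resulting 2x2 Cartan matrix is
[[2, -1], [-1, 2]].
All simple roots have the same length, so the diagram is simply laced. The associated Dynkin diagram is a chain of 2 nodes with single edges (A_2), so the type is A_2 (the algebra sl(3)).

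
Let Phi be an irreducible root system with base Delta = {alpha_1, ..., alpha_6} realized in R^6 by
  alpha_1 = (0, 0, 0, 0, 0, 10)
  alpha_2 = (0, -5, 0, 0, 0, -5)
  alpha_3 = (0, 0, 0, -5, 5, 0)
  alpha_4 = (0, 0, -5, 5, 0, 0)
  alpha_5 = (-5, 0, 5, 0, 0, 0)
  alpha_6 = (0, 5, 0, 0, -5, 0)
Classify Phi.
Compute the Cartan integers a_ij = 2(alpha_i, alpha_j)/(alpha_j, alpha_j); the resulting 6x6 Cartan matrix is
[[2, -2, 0, 0, 0, 0], [-1, 2, 0, 0, 0, -1], [0, 0, 2, -1, 0, -1], [0, 0, -1, 2, -1, 0], [0, 0, 0, -1, 2, 0], [0, -1, -1, 0, 0, 2]].
The roots have two lengths (squared-length ratio 2:1); the short ones are alpha_{2,3,4,5,6}. The associated Dynkin diagram is a chain of 6 nodes with a double edge at one end; the terminal node there is the unique long simple root (C_6), so the type is C_6 (the algebra sp(12)).

type C_6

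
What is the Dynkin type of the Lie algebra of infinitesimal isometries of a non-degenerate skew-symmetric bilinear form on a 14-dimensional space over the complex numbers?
C7

This is sp(14), which has dimension 14(14+1)/2 = 105 and rank 14/2 = 7. In the classification of classical Lie algebras, the symplectic algebra sp(2n) has type C_n; here n = 7, so the Dynkin diagram is a chain of 7 nodes with a double edge at one end; the terminal node there is the unique long simple root (C_7). Hence the type is C_7.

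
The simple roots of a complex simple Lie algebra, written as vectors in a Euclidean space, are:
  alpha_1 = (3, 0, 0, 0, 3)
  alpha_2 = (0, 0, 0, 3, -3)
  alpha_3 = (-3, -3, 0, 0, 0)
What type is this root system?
Compute the Cartan integers a_ij = 2(alpha_i, alpha_j)/(alpha_j, alpha_j); the resulting 3x3 Cartan matrix is
[[2, -1, -1], [-1, 2, 0], [-1, 0, 2]].
All simple roots have the same length, so the diagram is simply laced. The associated Dynkin diagram is a chain of 3 nodes with single edges (A_3), so the type is A_3 (the algebra sl(4)).

A_3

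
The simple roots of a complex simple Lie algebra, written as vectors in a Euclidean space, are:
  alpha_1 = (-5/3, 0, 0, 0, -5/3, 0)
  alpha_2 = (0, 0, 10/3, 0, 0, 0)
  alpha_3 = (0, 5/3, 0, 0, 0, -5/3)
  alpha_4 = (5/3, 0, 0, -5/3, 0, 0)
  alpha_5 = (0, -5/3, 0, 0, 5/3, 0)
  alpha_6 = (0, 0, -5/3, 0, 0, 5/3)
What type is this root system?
type C_6

Compute the Cartan integers a_ij = 2(alpha_i, alpha_j)/(alpha_j, alpha_j); the resulting 6x6 Cartan matrix is
[[2, 0, 0, -1, -1, 0], [0, 2, 0, 0, 0, -2], [0, 0, 2, 0, -1, -1], [-1, 0, 0, 2, 0, 0], [-1, 0, -1, 0, 2, 0], [0, -1, -1, 0, 0, 2]].
The roots have two lengths (squared-length ratio 2:1); the short ones are alpha_{1,3,4,5,6}. The associated Dynkin diagram is a chain of 6 nodes with a double edge at one end; the terminal node there is the unique long simple root (C_6), so the type is C_6 (the algebra sp(12)).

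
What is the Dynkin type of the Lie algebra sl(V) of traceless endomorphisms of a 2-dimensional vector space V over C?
A1

This is sl(2), which has dimension 2^2 - 1 = 3 and rank 2 - 1 = 1 (a Cartan subalgebra is the diagonal traceless matrices). In the classification of classical Lie algebras, the special linear algebra sl(n+1) has type A_n; here n = 1, so the Dynkin diagram is a chain of 1 nodes with single edges (A_1). Hence the type is A_1.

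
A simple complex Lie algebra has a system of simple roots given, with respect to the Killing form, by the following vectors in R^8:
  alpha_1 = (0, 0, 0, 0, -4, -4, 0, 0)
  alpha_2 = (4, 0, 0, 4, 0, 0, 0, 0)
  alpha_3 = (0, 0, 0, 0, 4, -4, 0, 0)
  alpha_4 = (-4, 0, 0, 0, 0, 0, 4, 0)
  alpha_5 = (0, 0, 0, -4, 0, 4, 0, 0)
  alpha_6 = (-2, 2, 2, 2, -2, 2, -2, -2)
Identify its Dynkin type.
Compute the Cartan integers a_ij = 2(alpha_i, alpha_j)/(alpha_j, alpha_j); the resulting 6x6 Cartan matrix is
[[2, 0, 0, 0, -1, 0], [0, 2, 0, -1, -1, 0], [0, 0, 2, 0, -1, -1], [0, -1, 0, 2, 0, 0], [-1, -1, -1, 0, 2, 0], [0, 0, -1, 0, 0, 2]].
All simple roots have the same length, so the diagram is simply laced. The associated Dynkin diagram is a chain of 5 nodes with one extra node attached to the third node from one end (E_6), so the type is E_6.

type E_6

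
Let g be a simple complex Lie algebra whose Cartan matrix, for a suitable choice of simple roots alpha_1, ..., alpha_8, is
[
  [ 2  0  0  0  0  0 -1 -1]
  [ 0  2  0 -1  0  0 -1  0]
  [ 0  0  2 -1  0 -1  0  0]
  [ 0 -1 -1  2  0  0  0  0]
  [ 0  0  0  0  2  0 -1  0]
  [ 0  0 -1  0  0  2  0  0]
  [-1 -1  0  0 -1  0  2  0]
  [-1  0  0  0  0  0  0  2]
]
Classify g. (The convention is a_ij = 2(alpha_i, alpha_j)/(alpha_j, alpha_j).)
E8

The matrix has rank 8 with 2's on the diagonal. Reading the off-diagonal entries as Dynkin edges (a single edge where a_ij = a_ji = -1; a double or triple edge where a_ij * a_ji = 2 or 3), the diagram is a chain of 7 nodes with one extra node attached to the third node from one end (E_8). One simple-root ordering that puts it in standard form is (alpha_8, alpha_5, alpha_1, alpha_7, alpha_2, alpha_4, alpha_3, alpha_6). So the algebra is type E_8.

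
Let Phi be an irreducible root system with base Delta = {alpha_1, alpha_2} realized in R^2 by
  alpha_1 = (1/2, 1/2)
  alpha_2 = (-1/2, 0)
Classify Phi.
B_2 (so(5))

Compute the Cartan integers a_ij = 2(alpha_i, alpha_j)/(alpha_j, alpha_j); the resulting 2x2 Cartan matrix is
[[2, -2], [-1, 2]].
The roots have two lengths (squared-length ratio 2:1); the short ones are alpha_{2}. The associated Dynkin diagram is a chain of 2 nodes with a double edge at one end; the terminal node there is the unique short simple root (B_2), so the type is B_2 (the algebra so(5)).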